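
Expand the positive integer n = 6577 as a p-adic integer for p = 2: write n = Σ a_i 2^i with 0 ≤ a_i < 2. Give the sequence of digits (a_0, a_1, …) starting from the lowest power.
(a_0, a_1, …) = (1, 0, 0, 0, 1, 1, 0, 1, 1, 0, 0, 1, 1)

Repeated division by 2 gives the digits low-to-high: 6577 = 1 + 1·2^4 + 1·2^5 + 1·2^7 + 1·2^8 + 1·2^11 + 1·2^12. Digit sequence: (1, 0, 0, 0, 1, 1, 0, 1, 1, 0, 0, 1, 1).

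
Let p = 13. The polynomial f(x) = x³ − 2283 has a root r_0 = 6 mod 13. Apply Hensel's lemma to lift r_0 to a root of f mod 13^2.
r_1 = 58 (mod 169)

Hensel: r_{i+1} = r_i − f(r_i)/f′(r_i) mod 13^{i+2}, where f′(x) = 3x². Iterate:
  r_0 = 6 (mod 13)
  r_1 = 58 (mod 169)
Final: r = 58 with f(r) ≡ 0 mod 13^2.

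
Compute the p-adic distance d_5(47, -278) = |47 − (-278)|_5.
d_5(47, -278) = 1/25

Step 1 — x − y = 47 − (-278) = 325. Step 2 — v_5(325) = 2 (factor: 325 = (5^2 · 13); the sign does not affect v_p). Step 3 — |x − y|_5 = 5^{-2} = 1/25.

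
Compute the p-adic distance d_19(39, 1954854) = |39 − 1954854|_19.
d_19(39, 1954854) = 1/130321

Step 1 — x − y = 39 − 1954854 = -1954815. Step 2 — v_19(-1954815) = 4 (factor: -1954815 = −(19^4 · 15); the sign does not affect v_p). Step 3 — |x − y|_19 = 19^{-4} = 1/130321.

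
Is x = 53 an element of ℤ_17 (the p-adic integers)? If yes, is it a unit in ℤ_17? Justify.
x ∈ ℤ_17^× (unit); v_17(x) = 0

ℤ_17 = {x ∈ ℚ_17 : v_17(x) ≥ 0} and ℤ_17^× = {x ∈ ℤ_17 : v_17(x) = 0}. Here v_17(53) = v_17(num) − v_17(den) = 0; compare against these criteria.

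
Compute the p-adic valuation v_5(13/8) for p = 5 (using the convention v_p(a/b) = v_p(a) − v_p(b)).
v_5(13/8) = 0

Factor powers of 5 from the numerator and denominator of the reduced fraction: 13 = 5^0 · 13 and 8 = 5^0 · 8. Apply v_p(a/b) = v_p(a) − v_p(b): v_5(13/8) = 0 − 0 = 0.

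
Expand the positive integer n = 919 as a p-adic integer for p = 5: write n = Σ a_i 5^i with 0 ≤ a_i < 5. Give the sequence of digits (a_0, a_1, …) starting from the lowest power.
(a_0, a_1, …) = (4, 3, 1, 2, 1)

Repeated division by 5 gives the digits low-to-high: 919 = 4 + 3·5^1 + 1·5^2 + 2·5^3 + 1·5^4. Digit sequence: (4, 3, 1, 2, 1).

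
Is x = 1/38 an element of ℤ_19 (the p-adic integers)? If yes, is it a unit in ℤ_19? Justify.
x ∉ ℤ_19 (v_19(x) = -1 < 0)

ℤ_19 = {x ∈ ℚ_19 : v_19(x) ≥ 0} and ℤ_19^× = {x ∈ ℤ_19 : v_19(x) = 0}. Here v_19(1/38) = v_19(num) − v_19(den) = -1; compare against these criteria.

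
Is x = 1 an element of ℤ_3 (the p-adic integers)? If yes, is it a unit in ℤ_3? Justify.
x ∈ ℤ_3^× (unit); v_3(x) = 0

ℤ_3 = {x ∈ ℚ_3 : v_3(x) ≥ 0} and ℤ_3^× = {x ∈ ℤ_3 : v_3(x) = 0}. Here v_3(1) = v_3(num) − v_3(den) = 0; compare against these criteria.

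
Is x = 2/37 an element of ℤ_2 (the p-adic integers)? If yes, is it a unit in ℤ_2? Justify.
x ∈ ℤ_2 but not a unit; v_2(x) = 1 > 0

ℤ_2 = {x ∈ ℚ_2 : v_2(x) ≥ 0} and ℤ_2^× = {x ∈ ℤ_2 : v_2(x) = 0}. Here v_2(2/37) = v_2(num) − v_2(den) = 1; compare against these criteria.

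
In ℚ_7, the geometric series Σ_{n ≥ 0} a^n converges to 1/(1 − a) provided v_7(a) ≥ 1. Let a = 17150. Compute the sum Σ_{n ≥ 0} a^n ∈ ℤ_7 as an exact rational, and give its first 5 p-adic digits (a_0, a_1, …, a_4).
Σ a^n = 1/(1 − a) = -1/17149;  first 5 digits = (1, 0, 0, 1, 0)

v_7(a) = 3 ≥ 1, so the series converges in ℤ_7 to 1/(1 − a) = 1/(1 − 17150) = -1/17149. Expand this rational in ℤ_7: compute digits iteratively via d_i = x_i mod 7, x_{i+1} = (x_i − d_i)/7. The first 5 digits are (1, 0, 0, 1, 0).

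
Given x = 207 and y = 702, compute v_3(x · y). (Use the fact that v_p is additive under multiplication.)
v_3(145314) = 5

v_p(x) = 2 (factor: 207 = 3^2 · 23); v_p(y) = 3 (factor: 702 = 3^3 · 26). Additivity: v_p(xy) = v_p(x) + v_p(y) = 2 + 3 = 5. (Direct check: xy = 145314 = 3^5 · (598).)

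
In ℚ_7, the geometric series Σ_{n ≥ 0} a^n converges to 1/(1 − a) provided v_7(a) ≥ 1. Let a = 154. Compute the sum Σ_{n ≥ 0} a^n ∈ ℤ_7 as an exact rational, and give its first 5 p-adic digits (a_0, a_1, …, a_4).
Σ a^n = 1/(1 − a) = -1/153;  first 5 digits = (1, 1, 4, 0, 6)

v_7(a) = 1 ≥ 1, so the series converges in ℤ_7 to 1/(1 − a) = 1/(1 − 154) = -1/153. Expand this rational in ℤ_7: compute digits iteratively via d_i = x_i mod 7, x_{i+1} = (x_i − d_i)/7. The first 5 digits are (1, 1, 4, 0, 6).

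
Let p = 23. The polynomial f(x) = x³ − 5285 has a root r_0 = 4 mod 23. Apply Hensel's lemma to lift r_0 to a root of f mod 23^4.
r_3 = 160521 (mod 279841)

Hensel: r_{i+1} = r_i − f(r_i)/f′(r_i) mod 23^{i+2}, where f′(x) = 3x². Iterate:
  r_0 = 4 (mod 23)
  r_1 = 234 (mod 529)
  r_2 = 2350 (mod 12167)
  r_3 = 160521 (mod 279841)
Final: r = 160521 with f(r) ≡ 0 mod 23^4.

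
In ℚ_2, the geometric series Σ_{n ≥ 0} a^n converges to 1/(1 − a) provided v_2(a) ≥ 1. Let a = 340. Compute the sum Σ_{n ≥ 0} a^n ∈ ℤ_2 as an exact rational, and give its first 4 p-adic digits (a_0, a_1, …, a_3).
Σ a^n = 1/(1 − a) = -1/339;  first 4 digits = (1, 0, 1, 0)

v_2(a) = 2 ≥ 1, so the series converges in ℤ_2 to 1/(1 − a) = 1/(1 − 340) = -1/339. Expand this rational in ℤ_2: compute digits iteratively via d_i = x_i mod 2, x_{i+1} = (x_i − d_i)/2. The first 4 digits are (1, 0, 1, 0).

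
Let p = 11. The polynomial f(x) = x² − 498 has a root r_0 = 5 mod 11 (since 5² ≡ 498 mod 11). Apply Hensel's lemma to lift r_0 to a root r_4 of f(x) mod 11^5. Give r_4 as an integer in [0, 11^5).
r_4 = 108916 (mod 161051)

Hensel's recurrence: r_{i+1} = r_i − f(r_i)·(f′(r_i))^{-1} mod 11^{i+2}, with f′(x) = 2x. Iterate:
  r_0 = 5 (mod 11)
  r_1 = 16 (mod 121)
  r_2 = 1105 (mod 1331)
  r_3 = 6429 (mod 14641)
  r_4 = 108916 (mod 161051)
Final: r_4 = 108916, and one checks f(r_4) ≡ 0 mod 11^5.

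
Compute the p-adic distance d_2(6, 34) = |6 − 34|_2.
d_2(6, 34) = 1/4

Step 1 — x − y = 6 − 34 = -28. Step 2 — v_2(-28) = 2 (factor: -28 = −(2^2 · 7); the sign does not affect v_p). Step 3 — |x − y|_2 = 2^{-2} = 1/4.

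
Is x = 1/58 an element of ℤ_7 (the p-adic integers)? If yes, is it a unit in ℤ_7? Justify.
x ∈ ℤ_7^× (unit); v_7(x) = 0

ℤ_7 = {x ∈ ℚ_7 : v_7(x) ≥ 0} and ℤ_7^× = {x ∈ ℤ_7 : v_7(x) = 0}. Here v_7(1/58) = v_7(num) − v_7(den) = 0; compare against these criteria.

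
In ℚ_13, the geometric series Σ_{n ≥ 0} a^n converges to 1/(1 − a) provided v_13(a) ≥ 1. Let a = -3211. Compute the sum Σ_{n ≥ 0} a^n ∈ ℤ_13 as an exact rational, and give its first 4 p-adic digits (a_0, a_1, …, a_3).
Σ a^n = 1/(1 − a) = 1/3212;  first 4 digits = (1, 0, 7, 11)

v_13(a) = 2 ≥ 1, so the series converges in ℤ_13 to 1/(1 − a) = 1/(1 − (-3211)) = 1/3212. Expand this rational in ℤ_13: compute digits iteratively via d_i = x_i mod 13, x_{i+1} = (x_i − d_i)/13. The first 4 digits are (1, 0, 7, 11).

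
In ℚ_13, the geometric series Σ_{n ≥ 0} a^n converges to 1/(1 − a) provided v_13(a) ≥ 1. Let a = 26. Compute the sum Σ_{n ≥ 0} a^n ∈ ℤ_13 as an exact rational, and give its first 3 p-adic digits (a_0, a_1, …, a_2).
Σ a^n = 1/(1 − a) = -1/25;  first 3 digits = (1, 2, 4)

v_13(a) = 1 ≥ 1, so the series converges in ℤ_13 to 1/(1 − a) = 1/(1 − 26) = -1/25. Expand this rational in ℤ_13: compute digits iteratively via d_i = x_i mod 13, x_{i+1} = (x_i − d_i)/13. The first 3 digits are (1, 2, 4).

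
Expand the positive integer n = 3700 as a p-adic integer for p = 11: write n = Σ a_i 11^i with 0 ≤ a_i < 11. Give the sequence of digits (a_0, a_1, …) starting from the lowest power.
(a_0, a_1, …) = (4, 6, 8, 2)

Repeated division by 11 gives the digits low-to-high: 3700 = 4 + 6·11^1 + 8·11^2 + 2·11^3. Digit sequence: (4, 6, 8, 2).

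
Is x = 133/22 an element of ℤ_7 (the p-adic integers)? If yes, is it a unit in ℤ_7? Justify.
x ∈ ℤ_7 but not a unit; v_7(x) = 1 > 0

ℤ_7 = {x ∈ ℚ_7 : v_7(x) ≥ 0} and ℤ_7^× = {x ∈ ℤ_7 : v_7(x) = 0}. Here v_7(133/22) = v_7(num) − v_7(den) = 1; compare against these criteria.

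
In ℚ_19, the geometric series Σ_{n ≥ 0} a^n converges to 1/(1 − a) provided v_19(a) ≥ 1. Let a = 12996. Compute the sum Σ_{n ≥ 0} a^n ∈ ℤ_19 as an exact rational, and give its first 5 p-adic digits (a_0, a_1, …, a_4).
Σ a^n = 1/(1 − a) = -1/12995;  first 5 digits = (1, 0, 17, 1, 4)

v_19(a) = 2 ≥ 1, so the series converges in ℤ_19 to 1/(1 − a) = 1/(1 − 12996) = -1/12995. Expand this rational in ℤ_19: compute digits iteratively via d_i = x_i mod 19, x_{i+1} = (x_i − d_i)/19. The first 5 digits are (1, 0, 17, 1, 4).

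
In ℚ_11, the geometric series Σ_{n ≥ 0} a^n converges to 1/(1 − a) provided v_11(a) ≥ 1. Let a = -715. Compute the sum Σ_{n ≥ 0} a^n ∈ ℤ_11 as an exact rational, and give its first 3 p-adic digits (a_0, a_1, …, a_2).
Σ a^n = 1/(1 − a) = 1/716;  first 3 digits = (1, 1, 6)

v_11(a) = 1 ≥ 1, so the series converges in ℤ_11 to 1/(1 − a) = 1/(1 − (-715)) = 1/716. Expand this rational in ℤ_11: compute digits iteratively via d_i = x_i mod 11, x_{i+1} = (x_i − d_i)/11. The first 3 digits are (1, 1, 6).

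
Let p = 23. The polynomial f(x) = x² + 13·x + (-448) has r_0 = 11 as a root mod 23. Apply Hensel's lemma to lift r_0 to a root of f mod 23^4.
r_3 = 69149 (mod 279841)

Hensel: r_{i+1} = r_i − f(r_i)·(f′(r_i))^{-1} mod 23^{i+2}, f′(x) = 2x + 13. Iterate:
  r_0 = 11 (mod 23)
  r_1 = 379 (mod 529)
  r_2 = 8314 (mod 12167)
  r_3 = 69149 (mod 279841)
Final: r = 69149 satisfies f(r) ≡ 0 mod 23^4.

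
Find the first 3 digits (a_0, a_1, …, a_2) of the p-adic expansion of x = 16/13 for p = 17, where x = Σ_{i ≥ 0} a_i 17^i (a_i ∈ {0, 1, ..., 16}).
(a_0, …, a_2) = (13, 15, 3)

v_17(16/13) = 0 (numerator and denominator both coprime to 17), so x ∈ ℤ_17^×. Compute digits iteratively via a_i = x_i mod 17, x_{i+1} = (x_i − a_i)/17, with x_0 = x:
  x_0 = 16/13;  a_0 = 13;  x_1 = (x_0 − 13)/17 = -9/13
  x_1 = -9/13;  a_1 = 15;  x_2 = (x_1 − 15)/17 = -12/13
  x_2 = -12/13;  a_2 = 3;  x_3 = (x_2 − 3)/17 = -3/13
Digits: (13, 15, 3).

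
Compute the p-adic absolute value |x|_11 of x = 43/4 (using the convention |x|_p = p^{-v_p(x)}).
|43/4|_11 = 1

Step 1 — compute v_11(x) by factoring powers of 11 out of the numerator and denominator: v_11(43/4) = 0. Step 2 — apply |x|_p = p^{-v_p(x)} = 11^{0} = 1.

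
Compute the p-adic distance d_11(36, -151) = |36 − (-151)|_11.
d_11(36, -151) = 1/11

Step 1 — x − y = 36 − (-151) = 187. Step 2 — v_11(187) = 1 (factor: 187 = (11^1 · 17); the sign does not affect v_p). Step 3 — |x − y|_11 = 11^{-1} = 1/11.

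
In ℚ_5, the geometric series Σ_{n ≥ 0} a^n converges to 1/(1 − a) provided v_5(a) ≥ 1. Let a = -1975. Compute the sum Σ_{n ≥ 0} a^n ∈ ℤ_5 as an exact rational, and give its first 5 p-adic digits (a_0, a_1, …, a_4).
Σ a^n = 1/(1 − a) = 1/1976;  first 5 digits = (1, 0, 1, 4, 2)

v_5(a) = 2 ≥ 1, so the series converges in ℤ_5 to 1/(1 − a) = 1/(1 − (-1975)) = 1/1976. Expand this rational in ℤ_5: compute digits iteratively via d_i = x_i mod 5, x_{i+1} = (x_i − d_i)/5. The first 5 digits are (1, 0, 1, 4, 2).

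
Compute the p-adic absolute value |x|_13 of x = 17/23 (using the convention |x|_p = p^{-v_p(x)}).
|17/23|_13 = 1

Step 1 — compute v_13(x) by factoring powers of 13 out of the numerator and denominator: v_13(17/23) = 0. Step 2 — apply |x|_p = p^{-v_p(x)} = 13^{0} = 1.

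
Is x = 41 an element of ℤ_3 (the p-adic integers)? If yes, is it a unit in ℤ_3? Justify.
x ∈ ℤ_3^× (unit); v_3(x) = 0

ℤ_3 = {x ∈ ℚ_3 : v_3(x) ≥ 0} and ℤ_3^× = {x ∈ ℤ_3 : v_3(x) = 0}. Here v_3(41) = v_3(num) − v_3(den) = 0; compare against these criteria.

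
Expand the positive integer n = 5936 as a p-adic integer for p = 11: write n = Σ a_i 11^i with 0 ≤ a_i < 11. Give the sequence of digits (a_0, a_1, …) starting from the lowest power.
(a_0, a_1, …) = (7, 0, 5, 4)

Repeated division by 11 gives the digits low-to-high: 5936 = 7 + 5·11^2 + 4·11^3. Digit sequence: (7, 0, 5, 4).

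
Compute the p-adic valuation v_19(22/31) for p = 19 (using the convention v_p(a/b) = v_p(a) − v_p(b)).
v_19(22/31) = 0

Factor powers of 19 from the numerator and denominator of the reduced fraction: 22 = 19^0 · 22 and 31 = 19^0 · 31. Apply v_p(a/b) = v_p(a) − v_p(b): v_19(22/31) = 0 − 0 = 0.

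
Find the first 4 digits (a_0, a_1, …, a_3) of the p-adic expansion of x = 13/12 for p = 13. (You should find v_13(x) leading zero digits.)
(a_0, …, a_3) = (0, 12, 11, 11)

v_13(13/12) = 1, so a_0 = ... = a_0 = 0. Factor out: x = 13^1 · u with u = 1/12 a unit in ℤ_13. Expand u iteratively via a_{v+i} = u_i mod 13, u_{i+1} = (u_i − a_{v+i})/13:
  u_0 = 1/12;  a_1 = 12;  u_1 = (u_0 − 12)/13 = -11/12
  u_1 = -11/12;  a_2 = 11;  u_2 = (u_1 − 11)/13 = -11/12
  u_2 = -11/12;  a_3 = 11;  u_3 = (u_2 − 11)/13 = -11/12
Digits: (0, 12, 11, 11).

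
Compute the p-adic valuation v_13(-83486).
v_13(-83486) = 3

v_13(n) is the largest exponent k such that 13^k divides n. Factor out: -83486 = -13^3 · 38. (Sign doesn't affect v_p.) So v_13(-83486) = 3.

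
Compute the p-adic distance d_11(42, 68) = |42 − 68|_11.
d_11(42, 68) = 1

Step 1 — x − y = 42 − 68 = -26. Step 2 — v_11(-26) = 0 (factor: -26 = −(11^0 · 26); the sign does not affect v_p). Step 3 — |x − y|_11 = 11^{0} = 1.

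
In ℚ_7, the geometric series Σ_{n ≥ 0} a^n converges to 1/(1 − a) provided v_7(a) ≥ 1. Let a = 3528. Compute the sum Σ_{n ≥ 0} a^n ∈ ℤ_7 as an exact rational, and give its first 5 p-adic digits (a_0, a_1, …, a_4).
Σ a^n = 1/(1 − a) = -1/3527;  first 5 digits = (1, 0, 2, 3, 5)

v_7(a) = 2 ≥ 1, so the series converges in ℤ_7 to 1/(1 − a) = 1/(1 − 3528) = -1/3527. Expand this rational in ℤ_7: compute digits iteratively via d_i = x_i mod 7, x_{i+1} = (x_i − d_i)/7. The first 5 digits are (1, 0, 2, 3, 5).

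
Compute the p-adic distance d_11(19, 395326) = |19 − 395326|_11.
d_11(19, 395326) = 1/14641

Step 1 — x − y = 19 − 395326 = -395307. Step 2 — v_11(-395307) = 4 (factor: -395307 = −(11^4 · 27); the sign does not affect v_p). Step 3 — |x − y|_11 = 11^{-4} = 1/14641.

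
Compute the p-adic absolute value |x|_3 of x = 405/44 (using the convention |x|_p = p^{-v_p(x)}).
|405/44|_3 = 1/81

Step 1 — compute v_3(x) by factoring powers of 3 out of the numerator and denominator: v_3(405/44) = 4. Step 2 — apply |x|_p = p^{-v_p(x)} = 3^{-4} = 1/81.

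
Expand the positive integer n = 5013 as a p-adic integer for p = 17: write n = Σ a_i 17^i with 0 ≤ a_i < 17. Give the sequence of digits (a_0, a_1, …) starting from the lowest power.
(a_0, a_1, …) = (15, 5, 0, 1)

Repeated division by 17 gives the digits low-to-high: 5013 = 15 + 5·17^1 + 1·17^3. Digit sequence: (15, 5, 0, 1).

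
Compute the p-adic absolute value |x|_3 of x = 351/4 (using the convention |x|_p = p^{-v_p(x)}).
|351/4|_3 = 1/27

Step 1 — compute v_3(x) by factoring powers of 3 out of the numerator and denominator: v_3(351/4) = 3. Step 2 — apply |x|_p = p^{-v_p(x)} = 3^{-3} = 1/27.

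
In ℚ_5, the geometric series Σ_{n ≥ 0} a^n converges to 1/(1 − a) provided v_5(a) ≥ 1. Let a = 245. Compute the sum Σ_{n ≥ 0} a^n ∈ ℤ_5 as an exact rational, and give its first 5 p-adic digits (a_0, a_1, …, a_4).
Σ a^n = 1/(1 − a) = -1/244;  first 5 digits = (1, 4, 0, 1, 2)

v_5(a) = 1 ≥ 1, so the series converges in ℤ_5 to 1/(1 − a) = 1/(1 − 245) = -1/244. Expand this rational in ℤ_5: compute digits iteratively via d_i = x_i mod 5, x_{i+1} = (x_i − d_i)/5. The first 5 digits are (1, 4, 0, 1, 2).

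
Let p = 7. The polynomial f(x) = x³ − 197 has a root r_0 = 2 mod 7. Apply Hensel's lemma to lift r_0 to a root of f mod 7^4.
r_3 = 912 (mod 2401)

Hensel: r_{i+1} = r_i − f(r_i)/f′(r_i) mod 7^{i+2}, where f′(x) = 3x². Iterate:
  r_0 = 2 (mod 7)
  r_1 = 30 (mod 49)
  r_2 = 226 (mod 343)
  r_3 = 912 (mod 2401)
Final: r = 912 with f(r) ≡ 0 mod 7^4.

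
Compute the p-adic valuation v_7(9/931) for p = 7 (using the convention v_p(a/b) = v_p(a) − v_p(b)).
v_7(9/931) = -2

Factor powers of 7 from the numerator and denominator of the reduced fraction: 9 = 7^0 · 9 and 931 = 7^2 · 19. Apply v_p(a/b) = v_p(a) − v_p(b): v_7(9/931) = 0 − 2 = -2.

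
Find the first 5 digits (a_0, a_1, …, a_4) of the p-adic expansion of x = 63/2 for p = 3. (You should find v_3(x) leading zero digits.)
(a_0, …, a_4) = (0, 0, 2, 2, 1)

v_3(63/2) = 2, so a_0 = ... = a_1 = 0. Factor out: x = 3^2 · u with u = 7/2 a unit in ℤ_3. Expand u iteratively via a_{v+i} = u_i mod 3, u_{i+1} = (u_i − a_{v+i})/3:
  u_0 = 7/2;  a_2 = 2;  u_1 = (u_0 − 2)/3 = 1/2
  u_1 = 1/2;  a_3 = 2;  u_2 = (u_1 − 2)/3 = -1/2
  u_2 = -1/2;  a_4 = 1;  u_3 = (u_2 − 1)/3 = -1/2
Digits: (0, 0, 2, 2, 1).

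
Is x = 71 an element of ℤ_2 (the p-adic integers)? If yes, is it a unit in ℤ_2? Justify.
x ∈ ℤ_2^× (unit); v_2(x) = 0

ℤ_2 = {x ∈ ℚ_2 : v_2(x) ≥ 0} and ℤ_2^× = {x ∈ ℤ_2 : v_2(x) = 0}. Here v_2(71) = v_2(num) − v_2(den) = 0; compare against these criteria.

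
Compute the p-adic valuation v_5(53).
v_5(53) = 0

v_5(n) is the largest exponent k such that 5^k divides n. Factor out: 53 = 5^0 · 53. (Sign doesn't affect v_p.) So v_5(53) = 0.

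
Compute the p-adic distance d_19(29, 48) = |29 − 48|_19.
d_19(29, 48) = 1/19

Step 1 — x − y = 29 − 48 = -19. Step 2 — v_19(-19) = 1 (factor: -19 = −(19^1 · 1); the sign does not affect v_p). Step 3 — |x − y|_19 = 19^{-1} = 1/19.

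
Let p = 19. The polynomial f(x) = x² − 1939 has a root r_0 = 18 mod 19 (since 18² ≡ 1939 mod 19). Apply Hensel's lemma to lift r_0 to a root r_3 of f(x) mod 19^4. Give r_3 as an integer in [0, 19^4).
r_3 = 101554 (mod 130321)

Hensel's recurrence: r_{i+1} = r_i − f(r_i)·(f′(r_i))^{-1} mod 19^{i+2}, with f′(x) = 2x. Iterate:
  r_0 = 18 (mod 19)
  r_1 = 113 (mod 361)
  r_2 = 5528 (mod 6859)
  r_3 = 101554 (mod 130321)
Final: r_3 = 101554, and one checks f(r_3) ≡ 0 mod 19^4.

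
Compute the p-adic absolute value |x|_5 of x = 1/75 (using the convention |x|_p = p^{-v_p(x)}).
|1/75|_5 = 25

Step 1 — compute v_5(x) by factoring powers of 5 out of the numerator and denominator: v_5(1/75) = -2. Step 2 — apply |x|_p = p^{-v_p(x)} = 5^{2} = 25.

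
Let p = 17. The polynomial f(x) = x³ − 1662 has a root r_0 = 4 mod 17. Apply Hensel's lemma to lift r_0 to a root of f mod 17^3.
r_2 = 820 (mod 4913)

Hensel: r_{i+1} = r_i − f(r_i)/f′(r_i) mod 17^{i+2}, where f′(x) = 3x². Iterate:
  r_0 = 4 (mod 17)
  r_1 = 242 (mod 289)
  r_2 = 820 (mod 4913)
Final: r = 820 with f(r) ≡ 0 mod 17^3.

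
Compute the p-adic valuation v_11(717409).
v_11(717409) = 4

v_11(n) is the largest exponent k such that 11^k divides n. Factor out: 717409 = 11^4 · 49. (Sign doesn't affect v_p.) So v_11(717409) = 4.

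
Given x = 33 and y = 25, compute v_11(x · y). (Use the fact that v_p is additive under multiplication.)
v_11(825) = 1

v_p(x) = 1 (factor: 33 = 11^1 · 3); v_p(y) = 0 (factor: 25 = 11^0 · 25). Additivity: v_p(xy) = v_p(x) + v_p(y) = 1 + 0 = 1. (Direct check: xy = 825 = 11^1 · (75).)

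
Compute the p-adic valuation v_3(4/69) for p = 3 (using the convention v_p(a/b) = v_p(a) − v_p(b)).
v_3(4/69) = -1

Factor powers of 3 from the numerator and denominator of the reduced fraction: 4 = 3^0 · 4 and 69 = 3^1 · 23. Apply v_p(a/b) = v_p(a) − v_p(b): v_3(4/69) = 0 − 1 = -1.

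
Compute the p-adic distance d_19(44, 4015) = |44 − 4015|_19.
d_19(44, 4015) = 1/361

Step 1 — x − y = 44 − 4015 = -3971. Step 2 — v_19(-3971) = 2 (factor: -3971 = −(19^2 · 11); the sign does not affect v_p). Step 3 — |x − y|_19 = 19^{-2} = 1/361.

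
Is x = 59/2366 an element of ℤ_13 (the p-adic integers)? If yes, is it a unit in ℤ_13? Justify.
x ∉ ℤ_13 (v_13(x) = -2 < 0)

ℤ_13 = {x ∈ ℚ_13 : v_13(x) ≥ 0} and ℤ_13^× = {x ∈ ℤ_13 : v_13(x) = 0}. Here v_13(59/2366) = v_13(num) − v_13(den) = -2; compare against these criteria.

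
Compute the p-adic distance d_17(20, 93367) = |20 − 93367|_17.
d_17(20, 93367) = 1/4913

Step 1 — x − y = 20 − 93367 = -93347. Step 2 — v_17(-93347) = 3 (factor: -93347 = −(17^3 · 19); the sign does not affect v_p). Step 3 — |x − y|_17 = 17^{-3} = 1/4913.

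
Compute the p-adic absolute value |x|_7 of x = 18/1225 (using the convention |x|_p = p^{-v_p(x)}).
|18/1225|_7 = 49

Step 1 — compute v_7(x) by factoring powers of 7 out of the numerator and denominator: v_7(18/1225) = -2. Step 2 — apply |x|_p = p^{-v_p(x)} = 7^{2} = 49.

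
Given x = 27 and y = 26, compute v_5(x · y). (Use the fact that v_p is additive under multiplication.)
v_5(702) = 0

v_p(x) = 0 (factor: 27 = 5^0 · 27); v_p(y) = 0 (factor: 26 = 5^0 · 26). Additivity: v_p(xy) = v_p(x) + v_p(y) = 0 + 0 = 0. (Direct check: xy = 702 = 5^0 · (702).)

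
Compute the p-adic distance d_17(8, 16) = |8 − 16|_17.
d_17(8, 16) = 1

Step 1 — x − y = 8 − 16 = -8. Step 2 — v_17(-8) = 0 (factor: -8 = −(17^0 · 8); the sign does not affect v_p). Step 3 — |x − y|_17 = 17^{0} = 1.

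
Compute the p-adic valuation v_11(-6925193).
v_11(-6925193) = 5

v_11(n) is the largest exponent k such that 11^k divides n. Factor out: -6925193 = -11^5 · 43. (Sign doesn't affect v_p.) So v_11(-6925193) = 5.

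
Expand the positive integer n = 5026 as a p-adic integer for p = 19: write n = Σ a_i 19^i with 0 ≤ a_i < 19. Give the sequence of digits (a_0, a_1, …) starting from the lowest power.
(a_0, a_1, …) = (10, 17, 13)

Repeated division by 19 gives the digits low-to-high: 5026 = 10 + 17·19^1 + 13·19^2. Digit sequence: (10, 17, 13).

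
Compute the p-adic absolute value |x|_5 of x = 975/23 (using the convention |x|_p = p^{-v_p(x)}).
|975/23|_5 = 1/25

Step 1 — compute v_5(x) by factoring powers of 5 out of the numerator and denominator: v_5(975/23) = 2. Step 2 — apply |x|_p = p^{-v_p(x)} = 5^{-2} = 1/25.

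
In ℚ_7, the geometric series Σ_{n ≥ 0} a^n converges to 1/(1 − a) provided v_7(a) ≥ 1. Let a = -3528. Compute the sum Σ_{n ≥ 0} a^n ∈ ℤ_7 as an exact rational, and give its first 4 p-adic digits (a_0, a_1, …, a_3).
Σ a^n = 1/(1 − a) = 1/3529;  first 4 digits = (1, 0, 5, 3)

v_7(a) = 2 ≥ 1, so the series converges in ℤ_7 to 1/(1 − a) = 1/(1 − (-3528)) = 1/3529. Expand this rational in ℤ_7: compute digits iteratively via d_i = x_i mod 7, x_{i+1} = (x_i − d_i)/7. The first 4 digits are (1, 0, 5, 3).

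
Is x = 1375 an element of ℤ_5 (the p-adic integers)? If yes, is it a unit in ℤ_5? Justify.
x ∈ ℤ_5 but not a unit; v_5(x) = 3 > 0

ℤ_5 = {x ∈ ℚ_5 : v_5(x) ≥ 0} and ℤ_5^× = {x ∈ ℤ_5 : v_5(x) = 0}. Here v_5(1375) = v_5(num) − v_5(den) = 3; compare against these criteria.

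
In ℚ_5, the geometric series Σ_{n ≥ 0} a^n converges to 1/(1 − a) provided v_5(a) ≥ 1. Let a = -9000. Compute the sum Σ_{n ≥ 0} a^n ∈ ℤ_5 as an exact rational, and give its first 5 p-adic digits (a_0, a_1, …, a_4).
Σ a^n = 1/(1 − a) = 1/9001;  first 5 digits = (1, 0, 0, 3, 0)

v_5(a) = 3 ≥ 1, so the series converges in ℤ_5 to 1/(1 − a) = 1/(1 − (-9000)) = 1/9001. Expand this rational in ℤ_5: compute digits iteratively via d_i = x_i mod 5, x_{i+1} = (x_i − d_i)/5. The first 5 digits are (1, 0, 0, 3, 0).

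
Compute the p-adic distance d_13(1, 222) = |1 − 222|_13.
d_13(1, 222) = 1/13

Step 1 — x − y = 1 − 222 = -221. Step 2 — v_13(-221) = 1 (factor: -221 = −(13^1 · 17); the sign does not affect v_p). Step 3 — |x − y|_13 = 13^{-1} = 1/13.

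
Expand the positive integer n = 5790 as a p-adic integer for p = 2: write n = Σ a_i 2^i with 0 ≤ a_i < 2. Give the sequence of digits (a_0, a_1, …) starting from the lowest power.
(a_0, a_1, …) = (0, 1, 1, 1, 1, 0, 0, 1, 0, 1, 1, 0, 1)

Repeated division by 2 gives the digits low-to-high: 5790 = 1·2^1 + 1·2^2 + 1·2^3 + 1·2^4 + 1·2^7 + 1·2^9 + 1·2^10 + 1·2^12. Digit sequence: (0, 1, 1, 1, 1, 0, 0, 1, 0, 1, 1, 0, 1).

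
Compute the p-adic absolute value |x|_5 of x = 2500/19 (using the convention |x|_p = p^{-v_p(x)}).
|2500/19|_5 = 1/625

Step 1 — compute v_5(x) by factoring powers of 5 out of the numerator and denominator: v_5(2500/19) = 4. Step 2 — apply |x|_p = p^{-v_p(x)} = 5^{-4} = 1/625.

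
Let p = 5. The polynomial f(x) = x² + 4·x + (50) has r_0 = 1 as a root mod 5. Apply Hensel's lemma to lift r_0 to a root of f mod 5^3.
r_2 = 71 (mod 125)

Hensel: r_{i+1} = r_i − f(r_i)·(f′(r_i))^{-1} mod 5^{i+2}, f′(x) = 2x + 4. Iterate:
  r_0 = 1 (mod 5)
  r_1 = 21 (mod 25)
  r_2 = 71 (mod 125)
Final: r = 71 satisfies f(r) ≡ 0 mod 5^3.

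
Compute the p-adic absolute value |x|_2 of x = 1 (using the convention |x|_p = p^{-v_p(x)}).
|1|_2 = 1

Step 1 — compute v_2(x) by factoring powers of 2 out of the numerator and denominator: v_2(1) = 0. Step 2 — apply |x|_p = p^{-v_p(x)} = 2^{0} = 1.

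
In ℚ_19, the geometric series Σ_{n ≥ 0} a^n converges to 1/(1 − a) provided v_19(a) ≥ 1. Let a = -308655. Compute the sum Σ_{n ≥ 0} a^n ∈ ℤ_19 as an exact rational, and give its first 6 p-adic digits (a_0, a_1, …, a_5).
Σ a^n = 1/(1 − a) = 1/308656;  first 6 digits = (1, 0, 0, 12, 16, 18)

v_19(a) = 3 ≥ 1, so the series converges in ℤ_19 to 1/(1 − a) = 1/(1 − (-308655)) = 1/308656. Expand this rational in ℤ_19: compute digits iteratively via d_i = x_i mod 19, x_{i+1} = (x_i − d_i)/19. The first 6 digits are (1, 0, 0, 12, 16, 18).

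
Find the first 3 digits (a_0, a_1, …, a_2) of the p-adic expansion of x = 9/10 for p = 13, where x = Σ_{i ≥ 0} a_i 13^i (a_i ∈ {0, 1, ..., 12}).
(a_0, …, a_2) = (10, 11, 3)

v_13(9/10) = 0 (numerator and denominator both coprime to 13), so x ∈ ℤ_13^×. Compute digits iteratively via a_i = x_i mod 13, x_{i+1} = (x_i − a_i)/13, with x_0 = x:
  x_0 = 9/10;  a_0 = 10;  x_1 = (x_0 − 10)/13 = -7/10
  x_1 = -7/10;  a_1 = 11;  x_2 = (x_1 − 11)/13 = -9/10
  x_2 = -9/10;  a_2 = 3;  x_3 = (x_2 − 3)/13 = -3/10
Digits: (10, 11, 3).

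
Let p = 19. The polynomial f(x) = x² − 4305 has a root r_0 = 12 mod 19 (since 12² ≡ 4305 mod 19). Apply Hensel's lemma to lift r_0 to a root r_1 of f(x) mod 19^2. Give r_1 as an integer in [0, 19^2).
r_1 = 50 (mod 361)

Hensel's recurrence: r_{i+1} = r_i − f(r_i)·(f′(r_i))^{-1} mod 19^{i+2}, with f′(x) = 2x. Iterate:
  r_0 = 12 (mod 19)
  r_1 = 50 (mod 361)
Final: r_1 = 50, and one checks f(r_1) ≡ 0 mod 19^2.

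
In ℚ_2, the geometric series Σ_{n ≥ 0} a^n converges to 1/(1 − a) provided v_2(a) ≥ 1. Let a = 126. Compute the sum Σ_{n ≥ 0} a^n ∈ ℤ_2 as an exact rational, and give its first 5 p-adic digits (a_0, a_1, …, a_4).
Σ a^n = 1/(1 − a) = -1/125;  first 5 digits = (1, 1, 0, 1, 0)

v_2(a) = 1 ≥ 1, so the series converges in ℤ_2 to 1/(1 − a) = 1/(1 − 126) = -1/125. Expand this rational in ℤ_2: compute digits iteratively via d_i = x_i mod 2, x_{i+1} = (x_i − d_i)/2. The first 5 digits are (1, 1, 0, 1, 0).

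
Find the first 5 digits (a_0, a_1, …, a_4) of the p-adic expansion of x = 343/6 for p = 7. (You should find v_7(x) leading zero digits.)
(a_0, …, a_4) = (0, 0, 0, 6, 5)

v_7(343/6) = 3, so a_0 = ... = a_2 = 0. Factor out: x = 7^3 · u with u = 1/6 a unit in ℤ_7. Expand u iteratively via a_{v+i} = u_i mod 7, u_{i+1} = (u_i − a_{v+i})/7:
  u_0 = 1/6;  a_3 = 6;  u_1 = (u_0 − 6)/7 = -5/6
  u_1 = -5/6;  a_4 = 5;  u_2 = (u_1 − 5)/7 = -5/6
Digits: (0, 0, 0, 6, 5).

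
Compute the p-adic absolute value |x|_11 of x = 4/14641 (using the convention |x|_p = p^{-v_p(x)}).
|4/14641|_11 = 14641

Step 1 — compute v_11(x) by factoring powers of 11 out of the numerator and denominator: v_11(4/14641) = -4. Step 2 — apply |x|_p = p^{-v_p(x)} = 11^{4} = 14641.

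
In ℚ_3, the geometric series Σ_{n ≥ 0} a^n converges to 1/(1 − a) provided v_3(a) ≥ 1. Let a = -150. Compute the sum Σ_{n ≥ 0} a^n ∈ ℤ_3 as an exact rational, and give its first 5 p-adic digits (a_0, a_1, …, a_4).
Σ a^n = 1/(1 − a) = 1/151;  first 5 digits = (1, 1, 2, 0, 1)

v_3(a) = 1 ≥ 1, so the series converges in ℤ_3 to 1/(1 − a) = 1/(1 − (-150)) = 1/151. Expand this rational in ℤ_3: compute digits iteratively via d_i = x_i mod 3, x_{i+1} = (x_i − d_i)/3. The first 5 digits are (1, 1, 2, 0, 1).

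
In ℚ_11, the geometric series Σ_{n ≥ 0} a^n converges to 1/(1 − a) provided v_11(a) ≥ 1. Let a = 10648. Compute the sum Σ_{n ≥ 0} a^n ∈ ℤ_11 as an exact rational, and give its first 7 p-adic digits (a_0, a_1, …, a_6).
Σ a^n = 1/(1 − a) = -1/10647;  first 7 digits = (1, 0, 0, 8, 0, 0, 9)

v_11(a) = 3 ≥ 1, so the series converges in ℤ_11 to 1/(1 − a) = 1/(1 − 10648) = -1/10647. Expand this rational in ℤ_11: compute digits iteratively via d_i = x_i mod 11, x_{i+1} = (x_i − d_i)/11. The first 7 digits are (1, 0, 0, 8, 0, 0, 9).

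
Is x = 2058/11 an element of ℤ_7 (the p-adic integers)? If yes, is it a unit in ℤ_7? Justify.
x ∈ ℤ_7 but not a unit; v_7(x) = 3 > 0

ℤ_7 = {x ∈ ℚ_7 : v_7(x) ≥ 0} and ℤ_7^× = {x ∈ ℤ_7 : v_7(x) = 0}. Here v_7(2058/11) = v_7(num) − v_7(den) = 3; compare against these criteria.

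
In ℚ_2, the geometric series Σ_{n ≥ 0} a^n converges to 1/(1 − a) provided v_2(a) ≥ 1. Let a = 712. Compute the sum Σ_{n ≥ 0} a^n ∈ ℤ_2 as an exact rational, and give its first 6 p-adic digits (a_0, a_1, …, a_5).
Σ a^n = 1/(1 − a) = -1/711;  first 6 digits = (1, 0, 0, 1, 0, 0)

v_2(a) = 3 ≥ 1, so the series converges in ℤ_2 to 1/(1 − a) = 1/(1 − 712) = -1/711. Expand this rational in ℤ_2: compute digits iteratively via d_i = x_i mod 2, x_{i+1} = (x_i − d_i)/2. The first 6 digits are (1, 0, 0, 1, 0, 0).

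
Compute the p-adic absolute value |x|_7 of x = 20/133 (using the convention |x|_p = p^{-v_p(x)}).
|20/133|_7 = 7

Step 1 — compute v_7(x) by factoring powers of 7 out of the numerator and denominator: v_7(20/133) = -1. Step 2 — apply |x|_p = p^{-v_p(x)} = 7^{1} = 7.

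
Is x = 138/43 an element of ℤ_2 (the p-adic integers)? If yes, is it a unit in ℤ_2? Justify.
x ∈ ℤ_2 but not a unit; v_2(x) = 1 > 0

ℤ_2 = {x ∈ ℚ_2 : v_2(x) ≥ 0} and ℤ_2^× = {x ∈ ℤ_2 : v_2(x) = 0}. Here v_2(138/43) = v_2(num) − v_2(den) = 1; compare against these criteria.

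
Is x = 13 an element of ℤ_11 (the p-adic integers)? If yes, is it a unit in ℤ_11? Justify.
x ∈ ℤ_11^× (unit); v_11(x) = 0

ℤ_11 = {x ∈ ℚ_11 : v_11(x) ≥ 0} and ℤ_11^× = {x ∈ ℤ_11 : v_11(x) = 0}. Here v_11(13) = v_11(num) − v_11(den) = 0; compare against these criteria.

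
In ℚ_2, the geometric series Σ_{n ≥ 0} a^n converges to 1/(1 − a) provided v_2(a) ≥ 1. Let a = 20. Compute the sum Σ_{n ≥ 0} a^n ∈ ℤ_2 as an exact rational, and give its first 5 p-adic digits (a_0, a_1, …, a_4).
Σ a^n = 1/(1 − a) = -1/19;  first 5 digits = (1, 0, 1, 0, 0)

v_2(a) = 2 ≥ 1, so the series converges in ℤ_2 to 1/(1 − a) = 1/(1 − 20) = -1/19. Expand this rational in ℤ_2: compute digits iteratively via d_i = x_i mod 2, x_{i+1} = (x_i − d_i)/2. The first 5 digits are (1, 0, 1, 0, 0).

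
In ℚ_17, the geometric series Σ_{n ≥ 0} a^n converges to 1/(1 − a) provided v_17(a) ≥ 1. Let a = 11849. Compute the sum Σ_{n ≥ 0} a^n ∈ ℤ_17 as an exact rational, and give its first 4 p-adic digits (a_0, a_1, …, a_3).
Σ a^n = 1/(1 − a) = -1/11848;  first 4 digits = (1, 0, 7, 2)

v_17(a) = 2 ≥ 1, so the series converges in ℤ_17 to 1/(1 − a) = 1/(1 − 11849) = -1/11848. Expand this rational in ℤ_17: compute digits iteratively via d_i = x_i mod 17, x_{i+1} = (x_i − d_i)/17. The first 4 digits are (1, 0, 7, 2).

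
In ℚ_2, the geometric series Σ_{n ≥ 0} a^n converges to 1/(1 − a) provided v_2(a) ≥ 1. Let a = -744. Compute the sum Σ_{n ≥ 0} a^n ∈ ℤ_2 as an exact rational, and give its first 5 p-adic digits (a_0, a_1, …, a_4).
Σ a^n = 1/(1 − a) = 1/745;  first 5 digits = (1, 0, 0, 1, 1)

v_2(a) = 3 ≥ 1, so the series converges in ℤ_2 to 1/(1 − a) = 1/(1 − (-744)) = 1/745. Expand this rational in ℤ_2: compute digits iteratively via d_i = x_i mod 2, x_{i+1} = (x_i − d_i)/2. The first 5 digits are (1, 0, 0, 1, 1).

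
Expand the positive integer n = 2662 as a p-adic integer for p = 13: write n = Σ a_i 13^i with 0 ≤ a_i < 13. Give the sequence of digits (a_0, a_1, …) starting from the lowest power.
(a_0, a_1, …) = (10, 9, 2, 1)

Repeated division by 13 gives the digits low-to-high: 2662 = 10 + 9·13^1 + 2·13^2 + 1·13^3. Digit sequence: (10, 9, 2, 1).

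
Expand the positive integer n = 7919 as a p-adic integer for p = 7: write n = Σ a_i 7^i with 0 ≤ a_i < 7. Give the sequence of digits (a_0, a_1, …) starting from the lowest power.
(a_0, a_1, …) = (2, 4, 0, 2, 3)

Repeated division by 7 gives the digits low-to-high: 7919 = 2 + 4·7^1 + 2·7^3 + 3·7^4. Digit sequence: (2, 4, 0, 2, 3).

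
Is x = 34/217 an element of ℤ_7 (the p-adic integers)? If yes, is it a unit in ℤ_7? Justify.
x ∉ ℤ_7 (v_7(x) = -1 < 0)

ℤ_7 = {x ∈ ℚ_7 : v_7(x) ≥ 0} and ℤ_7^× = {x ∈ ℤ_7 : v_7(x) = 0}. Here v_7(34/217) = v_7(num) − v_7(den) = -1; compare against these criteria.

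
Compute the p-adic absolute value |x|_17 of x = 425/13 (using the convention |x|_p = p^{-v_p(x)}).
|425/13|_17 = 1/17

Step 1 — compute v_17(x) by factoring powers of 17 out of the numerator and denominator: v_17(425/13) = 1. Step 2 — apply |x|_p = p^{-v_p(x)} = 17^{-1} = 1/17.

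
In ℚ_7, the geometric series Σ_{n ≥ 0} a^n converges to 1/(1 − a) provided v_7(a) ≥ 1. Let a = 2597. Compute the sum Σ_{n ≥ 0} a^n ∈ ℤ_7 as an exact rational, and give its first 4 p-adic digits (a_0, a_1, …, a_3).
Σ a^n = 1/(1 − a) = -1/2596;  first 4 digits = (1, 0, 4, 0)

v_7(a) = 2 ≥ 1, so the series converges in ℤ_7 to 1/(1 − a) = 1/(1 − 2597) = -1/2596. Expand this rational in ℤ_7: compute digits iteratively via d_i = x_i mod 7, x_{i+1} = (x_i − d_i)/7. The first 4 digits are (1, 0, 4, 0).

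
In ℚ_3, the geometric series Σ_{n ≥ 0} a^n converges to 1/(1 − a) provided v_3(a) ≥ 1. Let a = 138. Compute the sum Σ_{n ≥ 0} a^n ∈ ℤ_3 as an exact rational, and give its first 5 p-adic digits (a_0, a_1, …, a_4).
Σ a^n = 1/(1 − a) = -1/137;  first 5 digits = (1, 1, 1, 0, 1)

v_3(a) = 1 ≥ 1, so the series converges in ℤ_3 to 1/(1 − a) = 1/(1 − 138) = -1/137. Expand this rational in ℤ_3: compute digits iteratively via d_i = x_i mod 3, x_{i+1} = (x_i − d_i)/3. The first 5 digits are (1, 1, 1, 0, 1).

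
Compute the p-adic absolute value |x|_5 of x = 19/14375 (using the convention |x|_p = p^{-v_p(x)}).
|19/14375|_5 = 625

Step 1 — compute v_5(x) by factoring powers of 5 out of the numerator and denominator: v_5(19/14375) = -4. Step 2 — apply |x|_p = p^{-v_p(x)} = 5^{4} = 625.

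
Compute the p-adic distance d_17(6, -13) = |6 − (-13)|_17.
d_17(6, -13) = 1

Step 1 — x − y = 6 − (-13) = 19. Step 2 — v_17(19) = 0 (factor: 19 = (17^0 · 19); the sign does not affect v_p). Step 3 — |x − y|_17 = 17^{0} = 1.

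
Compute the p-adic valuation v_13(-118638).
v_13(-118638) = 3

v_13(n) is the largest exponent k such that 13^k divides n. Factor out: -118638 = -13^3 · 54. (Sign doesn't affect v_p.) So v_13(-118638) = 3.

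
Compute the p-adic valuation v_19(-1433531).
v_19(-1433531) = 4

v_19(n) is the largest exponent k such that 19^k divides n. Factor out: -1433531 = -19^4 · 11. (Sign doesn't affect v_p.) So v_19(-1433531) = 4.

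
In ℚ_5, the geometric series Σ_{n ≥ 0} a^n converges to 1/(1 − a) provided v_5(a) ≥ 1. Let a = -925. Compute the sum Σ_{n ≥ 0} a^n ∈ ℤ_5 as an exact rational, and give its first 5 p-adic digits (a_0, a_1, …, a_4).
Σ a^n = 1/(1 − a) = 1/926;  first 5 digits = (1, 0, 3, 2, 2)

v_5(a) = 2 ≥ 1, so the series converges in ℤ_5 to 1/(1 − a) = 1/(1 − (-925)) = 1/926. Expand this rational in ℤ_5: compute digits iteratively via d_i = x_i mod 5, x_{i+1} = (x_i − d_i)/5. The first 5 digits are (1, 0, 3, 2, 2).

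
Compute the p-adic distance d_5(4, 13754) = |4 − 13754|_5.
d_5(4, 13754) = 1/625

Step 1 — x − y = 4 − 13754 = -13750. Step 2 — v_5(-13750) = 4 (factor: -13750 = −(5^4 · 22); the sign does not affect v_p). Step 3 — |x − y|_5 = 5^{-4} = 1/625.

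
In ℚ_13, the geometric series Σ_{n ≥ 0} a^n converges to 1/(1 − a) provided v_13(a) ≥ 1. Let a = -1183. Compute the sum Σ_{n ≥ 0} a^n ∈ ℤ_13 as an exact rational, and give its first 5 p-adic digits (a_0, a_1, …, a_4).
Σ a^n = 1/(1 − a) = 1/1184;  first 5 digits = (1, 0, 6, 12, 9)

v_13(a) = 2 ≥ 1, so the series converges in ℤ_13 to 1/(1 − a) = 1/(1 − (-1183)) = 1/1184. Expand this rational in ℤ_13: compute digits iteratively via d_i = x_i mod 13, x_{i+1} = (x_i − d_i)/13. The first 5 digits are (1, 0, 6, 12, 9).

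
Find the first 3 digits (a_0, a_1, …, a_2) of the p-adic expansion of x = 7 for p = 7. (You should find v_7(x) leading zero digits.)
(a_0, …, a_2) = (0, 1, 0)

v_7(7) = 1, so a_0 = ... = a_0 = 0. Factor out: x = 7^1 · u with u = 1 a unit in ℤ_7. Expand u iteratively via a_{v+i} = u_i mod 7, u_{i+1} = (u_i − a_{v+i})/7:
  u_0 = 1;  a_1 = 1;  u_1 = (u_0 − 1)/7 = 0
  u_1 = 0;  a_2 = 0;  u_2 = (u_1 − 0)/7 = 0
Digits: (0, 1, 0).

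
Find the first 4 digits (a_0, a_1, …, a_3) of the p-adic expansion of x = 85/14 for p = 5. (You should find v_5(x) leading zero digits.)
(a_0, …, a_3) = (0, 3, 0, 1)

v_5(85/14) = 1, so a_0 = ... = a_0 = 0. Factor out: x = 5^1 · u with u = 17/14 a unit in ℤ_5. Expand u iteratively via a_{v+i} = u_i mod 5, u_{i+1} = (u_i − a_{v+i})/5:
  u_0 = 17/14;  a_1 = 3;  u_1 = (u_0 − 3)/5 = -5/14
  u_1 = -5/14;  a_2 = 0;  u_2 = (u_1 − 0)/5 = -1/14
  u_2 = -1/14;  a_3 = 1;  u_3 = (u_2 − 1)/5 = -3/14
Digits: (0, 3, 0, 1).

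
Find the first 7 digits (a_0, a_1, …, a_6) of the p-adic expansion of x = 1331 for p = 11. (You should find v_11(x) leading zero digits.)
(a_0, …, a_6) = (0, 0, 0, 1, 0, 0, 0)

v_11(1331) = 3, so a_0 = ... = a_2 = 0. Factor out: x = 11^3 · u with u = 1 a unit in ℤ_11. Expand u iteratively via a_{v+i} = u_i mod 11, u_{i+1} = (u_i − a_{v+i})/11:
  u_0 = 1;  a_3 = 1;  u_1 = (u_0 − 1)/11 = 0
  u_1 = 0;  a_4 = 0;  u_2 = (u_1 − 0)/11 = 0
  u_2 = 0;  a_5 = 0;  u_3 = (u_2 − 0)/11 = 0
  u_3 = 0;  a_6 = 0;  u_4 = (u_3 − 0)/11 = 0
Digits: (0, 0, 0, 1, 0, 0, 0).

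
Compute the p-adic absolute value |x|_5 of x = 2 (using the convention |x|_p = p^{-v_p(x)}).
|2|_5 = 1

Step 1 — compute v_5(x) by factoring powers of 5 out of the numerator and denominator: v_5(2) = 0. Step 2 — apply |x|_p = p^{-v_p(x)} = 5^{0} = 1.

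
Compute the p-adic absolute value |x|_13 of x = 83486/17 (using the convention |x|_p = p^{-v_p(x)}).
|83486/17|_13 = 1/2197

Step 1 — compute v_13(x) by factoring powers of 13 out of the numerator and denominator: v_13(83486/17) = 3. Step 2 — apply |x|_p = p^{-v_p(x)} = 13^{-3} = 1/2197.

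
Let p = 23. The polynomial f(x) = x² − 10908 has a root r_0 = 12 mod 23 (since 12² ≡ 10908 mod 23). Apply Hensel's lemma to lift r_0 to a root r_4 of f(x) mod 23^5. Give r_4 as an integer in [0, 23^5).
r_4 = 4571814 (mod 6436343)

Hensel's recurrence: r_{i+1} = r_i − f(r_i)·(f′(r_i))^{-1} mod 23^{i+2}, with f′(x) = 2x. Iterate:
  r_0 = 12 (mod 23)
  r_1 = 196 (mod 529)
  r_2 = 9189 (mod 12167)
  r_3 = 94358 (mod 279841)
  r_4 = 4571814 (mod 6436343)
Final: r_4 = 4571814, and one checks f(r_4) ≡ 0 mod 23^5.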